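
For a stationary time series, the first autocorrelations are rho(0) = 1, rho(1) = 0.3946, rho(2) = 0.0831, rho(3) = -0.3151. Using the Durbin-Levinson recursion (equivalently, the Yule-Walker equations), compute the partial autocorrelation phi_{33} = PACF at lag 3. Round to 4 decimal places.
\phi_{33} = -0.3780

The PACF at lag k is phi_{kk}, the last component of the solution
to the Yule-Walker system G_k phi = r_k where
  (G_k)_{ij} = rho(|i - j|), (r_k)_i = rho(i), i,j = 1..k.
Equivalently, Durbin-Levinson gives phi_{kk} iteratively:
  phi_{11} = rho(1)
  phi_{kk} = [rho(k) - sum_{j=1..k-1} phi_{k-1,j} rho(k-j)]
            / [1 - sum_{j=1..k-1} phi_{k-1,j} rho(j)],
  phi_{k,j} = phi_{k-1,j} - phi_{kk} phi_{k-1,k-j},  j = 1..k-1.
Step k = 1:
  phi_11 = rho(1) = 0.3946.
Step k = 2:
  phi_22 = [rho(2) - phi_11 rho(1)] / [1 - phi_11 rho(1)] = [0.0831 - (0.3946)(0.3946)] / [1 - (0.3946)(0.3946)]
         = -0.07260916 / 0.84429084 = -0.086.
  Update: phi_21 = phi_11 - phi_22 phi_11 = 0.3946 - (-0.086)(0.3946) = 0.428536.
Step k = 3:
  phi_33 = [rho(3) - phi_21 rho(2) - phi_22 rho(1)] / [1 - phi_21 rho(1) - phi_22 rho(2)]
    numerator   = -0.3151 - (0.428536)(0.0831) - (-0.086)(0.3946) = -0.31677565
    denominator = 1 - (0.428536)(0.3946) - (-0.086)(0.0831) = 0.83804644
  phi_33 = -0.31677565 / 0.83804644 = -0.378.
Therefore phi_{33} = -0.3780.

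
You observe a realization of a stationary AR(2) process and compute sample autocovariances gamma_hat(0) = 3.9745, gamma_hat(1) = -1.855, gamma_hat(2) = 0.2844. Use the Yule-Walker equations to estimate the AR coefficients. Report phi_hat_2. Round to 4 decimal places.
\hat\phi_{2} = -0.1870

The Yule-Walker equations for an AR(p) process read, in matrix form,
  Gamma_p phi = r_p,   with   (Gamma_p)_{ij} = gamma(|i - j|),
                       (r_p)_i = gamma(i),   i,j = 1..p.
Substitute the sample gammas (Toeplitz matrix and right-hand side of size 2):
  Gamma_p = [[3.9745, -1.855], [-1.855, 3.9745]]
  r_p     = [-1.855, 0.2844]
Written out:
  3.9745 phi_1 - 1.855 phi_2 = -1.855
  -1.855 phi_1 + 3.9745 phi_2 = 0.2844
Solve by Cramer's rule:
  det = gamma(0)^2 - gamma(1)^2 = (3.9745)^2 - (-1.855)^2 = 15.79665025 - 3.441025 = 12.35562525
  phi_hat_1 = [gamma(1) gamma(0) - gamma(1) gamma(2)] / det = [(-1.855)(3.9745) - (-1.855)(0.2844)] / 12.35562525 = -6.8451355 / 12.35562525 = -0.554
  phi_hat_2 = [gamma(0) gamma(2) - gamma(1)^2] / det = [(3.9745)(0.2844) - (-1.855)^2] / 12.35562525 = -2.3106772 / 12.35562525 = -0.187
So phi_hat = [-0.5540, -0.1870].
Therefore phi_hat_2 = -0.1870.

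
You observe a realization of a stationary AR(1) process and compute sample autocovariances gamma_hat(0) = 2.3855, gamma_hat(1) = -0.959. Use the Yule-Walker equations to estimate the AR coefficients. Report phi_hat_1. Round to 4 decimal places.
\hat\phi_{1} = -0.4020

The Yule-Walker equations for an AR(p) process read, in matrix form,
  Gamma_p phi = r_p,   with   (Gamma_p)_{ij} = gamma(|i - j|),
                       (r_p)_i = gamma(i),   i,j = 1..p.
Substitute the sample gammas (Toeplitz matrix and right-hand side of size 1):
  Gamma_p = [[2.3855]]
  r_p     = [-0.959]
With p = 1 this is the single equation gamma(0) phi_1 = gamma(1):
  phi_hat_1 = gamma(1) / gamma(0) = -0.959 / 2.3855 = -0.4020.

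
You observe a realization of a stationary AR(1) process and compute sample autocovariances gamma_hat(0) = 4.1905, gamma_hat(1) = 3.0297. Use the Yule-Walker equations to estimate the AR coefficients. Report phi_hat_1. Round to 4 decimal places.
\hat\phi_{1} = 0.7230

The Yule-Walker equations for an AR(p) process read, in matrix form,
  Gamma_p phi = r_p,   with   (Gamma_p)_{ij} = gamma(|i - j|),
                       (r_p)_i = gamma(i),   i,j = 1..p.
Substitute the sample gammas (Toeplitz matrix and right-hand side of size 1):
  Gamma_p = [[4.1905]]
  r_p     = [3.0297]
With p = 1 this is the single equation gamma(0) phi_1 = gamma(1):
  phi_hat_1 = gamma(1) / gamma(0) = 3.0297 / 4.1905 = 0.7230.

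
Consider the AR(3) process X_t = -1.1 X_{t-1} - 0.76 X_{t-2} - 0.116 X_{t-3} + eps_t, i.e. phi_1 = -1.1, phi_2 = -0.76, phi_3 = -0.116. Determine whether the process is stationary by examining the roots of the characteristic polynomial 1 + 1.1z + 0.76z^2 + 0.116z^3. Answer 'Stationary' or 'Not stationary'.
\text{Stationary}

The AR(p) characteristic polynomial is P(z) = 1 + 1.1z + 0.76z^2 + 0.116z^3.
Stationarity requires all roots to lie outside the unit circle, i.e. |z| > 1 for every root.
Degree 3: look for a simple real root z0 first, then factor out (1 - z/z0) and solve the remaining quadratic.
Testing z0 = -5: P(-5) = 1 + (1.1)(-5) + (0.76)(-5)^2 + (0.116)(-5)^3
  = 1 + (-5.5) + (19) + (-14.5) = 0.  So z_0 = -5 is a root, |z_0| = 5.
Divide out the factor (1 + 0.2 z) = (1 - z/z0) (since 1/z0 = -0.2):
  P(z) = (1 + 0.2 z)(1 + (0.9) z + (0.58) z^2)
  [check: z-coef 0.9 - (-0.2) = 1.1; z^2-coef 0.58 - (-0.2)(0.9) = 0.76; z^3-coef -(-0.2)(0.58) = 0.116.]
Remaining roots from the quadratic factor 1 + (0.9) z + (0.58) z^2:
  Set 1 + (0.9) z + (0.58) z^2 = 0, i.e. a z^2 + b z + c = 0 with a = 0.58, b = 0.9, c = 1.
  Discriminant D = b^2 - 4ac = (0.9)^2 - 4*(0.58)*1 = 0.81 - (2.32) = -1.51.
  D < 0, so the roots are the complex-conjugate pair z = (-b +/- i sqrt(-D)) / (2a) = -0.7759 +/- 1.0593i.
  For a conjugate pair |z|^2 = z * conj(z) = (product of roots) = c/a = 1/(0.58) = 1.724138, so |z| = sqrt(1.724138) = 1.3131 for both roots.
Moduli of all roots: 5.0000, 1.3131, 1.3131.
All moduli strictly greater than 1? Yes.
Verdict: Stationary.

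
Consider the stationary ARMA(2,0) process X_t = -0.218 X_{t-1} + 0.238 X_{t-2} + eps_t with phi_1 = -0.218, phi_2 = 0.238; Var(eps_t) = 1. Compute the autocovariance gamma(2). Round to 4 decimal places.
\gamma(2) = 0.3468

Multiply the model equation by X_{t-k} and take expectations. With theta_0 = psi_0 = 1 and psi_j the MA(infinity) weights, this gives
  gamma(k) - sum_i phi_i gamma(k-i) = c_k,
  c_k = sigma^2 * sum_{j=k..q} theta_j psi_{j-k}   (c_k = 0 for k > q),
using gamma(-m) = gamma(m).
Pure AR (q = 0): c_0 = sigma^2 = 1, c_k = 0 for k >= 1.
Equations for k = 0, 1, 2 (AR order 2, c_2 = 0):
  (E0) gamma(0) = phi_1 gamma(1) + phi_2 gamma(2) + c_0
  (E1) gamma(1) = phi_1 gamma(0) + phi_2 gamma(1) + c_1
  (E2) gamma(2) = phi_1 gamma(1) + phi_2 gamma(0)
From (E1): gamma(1) = A gamma(0) + B with
  A = phi_1 / (1 - phi_2) = -0.218 / 0.762 = -0.286089,   B = c_1 / (1 - phi_2) = 0 / 0.762 = 0.
Insert (E2) into (E0): gamma(0) (1 - phi_2^2) = phi_1 (1 + phi_2) gamma(1) + c_0.
  phi_1 (1 + phi_2) = (-0.218)(1.238) = -0.269884,   1 - phi_2^2 = 0.943356.
Replace gamma(1) by A gamma(0) + B and collect gamma(0):
  gamma(0) [0.943356 - (-0.269884)(-0.286089)] = c_0 = 1
  gamma(0) * 0.866145 = 1
  gamma(0) = 1 / 0.866145 = 1.154541.
  gamma(1) = A gamma(0) = (-0.286089)(1.154541) = -0.330302.
  gamma(2) = phi_1 gamma(1) + phi_2 gamma(0) = (-0.218)(-0.330302) + (0.238)(1.154541) = 0.346787.
Therefore gamma(2) = 0.3468 (to 4 decimal places).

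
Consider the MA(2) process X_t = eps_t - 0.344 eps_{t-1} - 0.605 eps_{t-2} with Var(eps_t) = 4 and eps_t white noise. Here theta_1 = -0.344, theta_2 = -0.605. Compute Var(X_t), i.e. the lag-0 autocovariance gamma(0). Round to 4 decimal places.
\gamma(0) = 5.9374

For an MA(q) process X_t = eps_t + sum_i theta_i eps_{t-i} with
Var(eps_t) = sigma^2, the variance is
  gamma(0) = sigma^2 * (1 + sum_i theta_i^2).
  sum_i theta_i^2 = (-0.344)^2 + (-0.605)^2 = 0.118336 + 0.366025 = 0.484361.
  gamma(0) = 4 * (1 + 0.484361) = 4 * 1.484361 = 5.937444, which rounds to 5.9374.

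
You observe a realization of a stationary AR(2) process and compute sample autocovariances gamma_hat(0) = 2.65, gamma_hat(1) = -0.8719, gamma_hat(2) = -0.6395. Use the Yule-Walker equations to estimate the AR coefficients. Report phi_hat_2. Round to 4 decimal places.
\hat\phi_{2} = -0.3920

The Yule-Walker equations for an AR(p) process read, in matrix form,
  Gamma_p phi = r_p,   with   (Gamma_p)_{ij} = gamma(|i - j|),
                       (r_p)_i = gamma(i),   i,j = 1..p.
Substitute the sample gammas (Toeplitz matrix and right-hand side of size 2):
  Gamma_p = [[2.65, -0.8719], [-0.8719, 2.65]]
  r_p     = [-0.8719, -0.6395]
Written out:
  2.65 phi_1 - 0.8719 phi_2 = -0.8719
  -0.8719 phi_1 + 2.65 phi_2 = -0.6395
Solve by Cramer's rule:
  det = gamma(0)^2 - gamma(1)^2 = (2.65)^2 - (-0.8719)^2 = 7.0225 - 0.76020961 = 6.26229039
  phi_hat_1 = [gamma(1) gamma(0) - gamma(1) gamma(2)] / det = [(-0.8719)(2.65) - (-0.8719)(-0.6395)] / 6.26229039 = -2.86811505 / 6.26229039 = -0.458
  phi_hat_2 = [gamma(0) gamma(2) - gamma(1)^2] / det = [(2.65)(-0.6395) - (-0.8719)^2] / 6.26229039 = -2.45488461 / 6.26229039 = -0.392
So phi_hat = [-0.4580, -0.3920].
Therefore phi_hat_2 = -0.3920.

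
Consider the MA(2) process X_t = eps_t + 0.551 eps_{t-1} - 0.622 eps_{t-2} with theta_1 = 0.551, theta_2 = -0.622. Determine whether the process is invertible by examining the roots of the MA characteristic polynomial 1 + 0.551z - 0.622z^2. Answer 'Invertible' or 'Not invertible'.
\text{Not invertible}

The MA(q) characteristic polynomial is P(z) = 1 + 0.551z - 0.622z^2.
Invertibility requires all roots to lie outside the unit circle, i.e. |z| > 1 for every root.
Set 1 + (0.551) z + (-0.622) z^2 = 0, i.e. a z^2 + b z + c = 0 with a = -0.622, b = 0.551, c = 1.
Discriminant D = b^2 - 4ac = (0.551)^2 - 4*(-0.622)*1 = 0.303601 - (-2.488) = 2.791601.
D >= 0, so the roots are real: z = (-b +/- sqrt(D)) / (2a) = (-0.551 +/- 1.670808) / (-1.244).
  z_1 = (-0.551 + 1.670808) / (-1.244) = -0.9002,   |z_1| = 0.9002.
  z_2 = (-0.551 - 1.670808) / (-1.244) = 1.786,   |z_2| = 1.786.
Moduli of all roots: 0.9002, 1.7860.
All moduli strictly greater than 1? No.
Verdict: Not invertible.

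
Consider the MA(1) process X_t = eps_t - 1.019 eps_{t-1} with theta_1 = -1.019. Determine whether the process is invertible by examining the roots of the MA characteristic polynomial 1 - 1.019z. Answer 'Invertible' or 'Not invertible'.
\text{Not invertible}

The MA(q) characteristic polynomial is P(z) = 1 - 1.019z.
Invertibility requires all roots to lie outside the unit circle, i.e. |z| > 1 for every root.
This is linear in z: 1 + (-1.019) z = 0  =>  z = -1/(-1.019) = 0.981354,  |z| = 0.981354.
Moduli of all roots: 0.9814.
All moduli strictly greater than 1? No.
Verdict: Not invertible.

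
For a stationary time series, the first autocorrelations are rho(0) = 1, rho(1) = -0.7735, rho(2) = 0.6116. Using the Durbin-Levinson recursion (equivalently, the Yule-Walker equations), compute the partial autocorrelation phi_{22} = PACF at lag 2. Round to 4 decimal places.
\phi_{22} = 0.0331

The PACF at lag k is phi_{kk}, the last component of the solution
to the Yule-Walker system G_k phi = r_k where
  (G_k)_{ij} = rho(|i - j|), (r_k)_i = rho(i), i,j = 1..k.
Equivalently, Durbin-Levinson gives phi_{kk} iteratively:
  phi_{11} = rho(1)
  phi_{kk} = [rho(k) - sum_{j=1..k-1} phi_{k-1,j} rho(k-j)]
            / [1 - sum_{j=1..k-1} phi_{k-1,j} rho(j)],
  phi_{k,j} = phi_{k-1,j} - phi_{kk} phi_{k-1,k-j},  j = 1..k-1.
Step k = 1:
  phi_11 = rho(1) = -0.7735.
Step k = 2:
  phi_22 = [rho(2) - phi_11 rho(1)] / [1 - phi_11 rho(1)] = [0.6116 - (-0.7735)(-0.7735)] / [1 - (-0.7735)(-0.7735)]
         = 0.01329775 / 0.40169775 = 0.0331.
Therefore phi_{22} = 0.0331.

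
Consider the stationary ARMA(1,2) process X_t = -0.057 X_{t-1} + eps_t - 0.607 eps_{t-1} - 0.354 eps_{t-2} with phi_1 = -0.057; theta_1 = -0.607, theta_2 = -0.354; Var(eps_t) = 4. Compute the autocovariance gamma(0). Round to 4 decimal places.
\gamma(0) = 6.1647

Multiply the model equation by X_{t-k} and take expectations. With theta_0 = psi_0 = 1 and psi_j the MA(infinity) weights, this gives
  gamma(k) - sum_i phi_i gamma(k-i) = c_k,
  c_k = sigma^2 * sum_{j=k..q} theta_j psi_{j-k}   (c_k = 0 for k > q),
using gamma(-m) = gamma(m).
psi-weights needed (psi_j = theta_j + sum_i phi_i psi_{j-i}):
  psi_1 = theta_1 + phi_1 = -0.607 + (-0.057) = -0.664
  psi_2 = theta_2 + phi_1 psi_1 = -0.354 + (-0.057)(-0.664) = -0.316152
Right-hand sides:
  c_0 = sigma^2 (1 + theta_1 psi_1 + theta_2 psi_2) = 4 * (1 + (-0.607)(-0.664) + (-0.354)(-0.316152)) = 4 * 1.514966 = 6.059863
  c_1 = sigma^2 (theta_1 + theta_2 psi_1) = 4 * (-0.607 + (-0.354)(-0.664)) = -1.487776
  c_2 = sigma^2 theta_2 = 4 * (-0.354) = -1.416
Equations for k = 0 and k = 1 (AR order 1):
  gamma(0) = phi_1 gamma(1) + c_0
  gamma(1) = phi_1 gamma(0) + c_1
Substituting the second into the first: gamma(0) (1 - phi_1^2) = c_0 + phi_1 c_1, so
  gamma(0) = (c_0 + phi_1 c_1) / (1 - phi_1^2) = (6.059863 + (-0.057)(-1.487776)) / (1 - (-0.057)^2) = 6.144666 / 0.996751 = 6.164696.
Therefore gamma(0) = 6.1647 (to 4 decimal places).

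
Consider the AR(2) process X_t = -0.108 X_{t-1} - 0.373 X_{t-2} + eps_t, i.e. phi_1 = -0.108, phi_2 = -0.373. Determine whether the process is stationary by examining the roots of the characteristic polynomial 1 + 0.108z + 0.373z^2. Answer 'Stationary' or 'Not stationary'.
\text{Stationary}

The AR(p) characteristic polynomial is P(z) = 1 + 0.108z + 0.373z^2.
Stationarity requires all roots to lie outside the unit circle, i.e. |z| > 1 for every root.
Set 1 + (0.108) z + (0.373) z^2 = 0, i.e. a z^2 + b z + c = 0 with a = 0.373, b = 0.108, c = 1.
Discriminant D = b^2 - 4ac = (0.108)^2 - 4*(0.373)*1 = 0.011664 - (1.492) = -1.480336.
D < 0, so the roots are the complex-conjugate pair z = (-b +/- i sqrt(-D)) / (2a) = -0.1448 +/- 1.631i.
For a conjugate pair |z|^2 = z * conj(z) = (product of roots) = c/a = 1/(0.373) = 2.680965, so |z| = sqrt(2.680965) = 1.6374 for both roots.
Moduli of all roots: 1.6374, 1.6374.
All moduli strictly greater than 1? Yes.
Verdict: Stationary.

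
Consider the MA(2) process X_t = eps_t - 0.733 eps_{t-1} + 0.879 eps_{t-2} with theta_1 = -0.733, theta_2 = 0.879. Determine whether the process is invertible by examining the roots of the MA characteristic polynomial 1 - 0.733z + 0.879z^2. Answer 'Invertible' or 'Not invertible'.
\text{Invertible}

The MA(q) characteristic polynomial is P(z) = 1 - 0.733z + 0.879z^2.
Invertibility requires all roots to lie outside the unit circle, i.e. |z| > 1 for every root.
Set 1 + (-0.733) z + (0.879) z^2 = 0, i.e. a z^2 + b z + c = 0 with a = 0.879, b = -0.733, c = 1.
Discriminant D = b^2 - 4ac = (-0.733)^2 - 4*(0.879)*1 = 0.537289 - (3.516) = -2.978711.
D < 0, so the roots are the complex-conjugate pair z = (-b +/- i sqrt(-D)) / (2a) = 0.417 +/- 0.9817i.
For a conjugate pair |z|^2 = z * conj(z) = (product of roots) = c/a = 1/(0.879) = 1.137656, so |z| = sqrt(1.137656) = 1.0666 for both roots.
Moduli of all roots: 1.0666, 1.0666.
All moduli strictly greater than 1? Yes.
Verdict: Invertible.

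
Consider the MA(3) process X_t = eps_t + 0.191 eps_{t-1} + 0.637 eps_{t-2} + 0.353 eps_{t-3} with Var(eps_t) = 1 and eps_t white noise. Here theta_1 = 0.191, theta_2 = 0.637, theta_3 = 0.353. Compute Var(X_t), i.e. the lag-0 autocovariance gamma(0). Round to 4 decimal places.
\gamma(0) = 1.5669

For an MA(q) process X_t = eps_t + sum_i theta_i eps_{t-i} with
Var(eps_t) = sigma^2, the variance is
  gamma(0) = sigma^2 * (1 + sum_i theta_i^2).
  sum_i theta_i^2 = (0.191)^2 + (0.637)^2 + (0.353)^2 = 0.036481 + 0.405769 + 0.124609 = 0.566859.
  gamma(0) = 1 * (1 + 0.566859) = 1 * 1.566859 = 1.566859, which rounds to 1.5669.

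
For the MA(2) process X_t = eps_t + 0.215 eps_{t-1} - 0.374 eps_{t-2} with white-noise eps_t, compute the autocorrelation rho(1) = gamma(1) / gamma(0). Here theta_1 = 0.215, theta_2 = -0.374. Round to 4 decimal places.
\rho(1) = 0.1135

For an MA(q) process with theta_0 = 1, the autocovariance is
  gamma(k) = sigma^2 * sum_{i=0..q-k} theta_i * theta_{i+k},
and rho(k) = gamma(k) / gamma(0). Sigma^2 cancels.
  numerator   = (1)*(0.215) + (0.215)*(-0.374) = 0.13459.
  denominator = (1)^2 + (0.215)^2 + (-0.374)^2 = 1.186101.
  rho(1) = 0.13459 / 1.186101 = 0.1135.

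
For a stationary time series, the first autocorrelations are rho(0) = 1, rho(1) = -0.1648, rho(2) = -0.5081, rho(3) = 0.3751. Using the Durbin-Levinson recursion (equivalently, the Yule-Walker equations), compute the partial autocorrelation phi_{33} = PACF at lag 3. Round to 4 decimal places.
\phi_{33} = 0.2279

The PACF at lag k is phi_{kk}, the last component of the solution
to the Yule-Walker system G_k phi = r_k where
  (G_k)_{ij} = rho(|i - j|), (r_k)_i = rho(i), i,j = 1..k.
Equivalently, Durbin-Levinson gives phi_{kk} iteratively:
  phi_{11} = rho(1)
  phi_{kk} = [rho(k) - sum_{j=1..k-1} phi_{k-1,j} rho(k-j)]
            / [1 - sum_{j=1..k-1} phi_{k-1,j} rho(j)],
  phi_{k,j} = phi_{k-1,j} - phi_{kk} phi_{k-1,k-j},  j = 1..k-1.
Step k = 1:
  phi_11 = rho(1) = -0.1648.
Step k = 2:
  phi_22 = [rho(2) - phi_11 rho(1)] / [1 - phi_11 rho(1)] = [-0.5081 - (-0.1648)(-0.1648)] / [1 - (-0.1648)(-0.1648)]
         = -0.53525904 / 0.97284096 = -0.550202.
  Update: phi_21 = phi_11 - phi_22 phi_11 = -0.1648 - (-0.550202)(-0.1648) = -0.255473.
Step k = 3:
  phi_33 = [rho(3) - phi_21 rho(2) - phi_22 rho(1)] / [1 - phi_21 rho(1) - phi_22 rho(2)]
    numerator   = 0.3751 - (-0.255473)(-0.5081) - (-0.550202)(-0.1648) = 0.15462073
    denominator = 1 - (-0.255473)(-0.1648) - (-0.550202)(-0.5081) = 0.67834037
  phi_33 = 0.15462073 / 0.67834037 = 0.2279.
Therefore phi_{33} = 0.2279.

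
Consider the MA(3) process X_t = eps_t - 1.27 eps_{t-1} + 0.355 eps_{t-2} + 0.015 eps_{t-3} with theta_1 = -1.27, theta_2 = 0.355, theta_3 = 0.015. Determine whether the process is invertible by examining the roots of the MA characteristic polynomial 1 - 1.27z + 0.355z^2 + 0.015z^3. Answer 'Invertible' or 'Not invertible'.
\text{Invertible}

The MA(q) characteristic polynomial is P(z) = 1 - 1.27z + 0.355z^2 + 0.015z^3.
Invertibility requires all roots to lie outside the unit circle, i.e. |z| > 1 for every root.
Degree 3: look for a simple real root z0 first, then factor out (1 - z/z0) and solve the remaining quadratic.
Testing z0 = 2: P(2) = 1 + (-1.27)(2) + (0.355)(2)^2 + (0.015)(2)^3
  = 1 + (-2.54) + (1.42) + (0.12) = 0.  So z_0 = 2 is a root, |z_0| = 2.
Divide out the factor (1 - 0.5 z) = (1 - z/z0) (since 1/z0 = 0.5):
  P(z) = (1 - 0.5 z)(1 + (-0.77) z + (-0.03) z^2)
  [check: z-coef -0.77 - (0.5) = -1.27; z^2-coef -0.03 - (0.5)(-0.77) = 0.355; z^3-coef -(0.5)(-0.03) = 0.015.]
Remaining roots from the quadratic factor 1 + (-0.77) z + (-0.03) z^2:
  Set 1 + (-0.77) z + (-0.03) z^2 = 0, i.e. a z^2 + b z + c = 0 with a = -0.03, b = -0.77, c = 1.
  Discriminant D = b^2 - 4ac = (-0.77)^2 - 4*(-0.03)*1 = 0.5929 - (-0.12) = 0.7129.
  D >= 0, so the roots are real: z = (-b +/- sqrt(D)) / (2a) = (0.77 +/- 0.844334) / (-0.06).
    z_1 = (0.77 + 0.844334) / (-0.06) = -26.9056,   |z_1| = 26.9056.
    z_2 = (0.77 - 0.844334) / (-0.06) = 1.2389,   |z_2| = 1.2389.
Moduli of all roots: 2.0000, 26.9056, 1.2389.
All moduli strictly greater than 1? Yes.
Verdict: Invertible.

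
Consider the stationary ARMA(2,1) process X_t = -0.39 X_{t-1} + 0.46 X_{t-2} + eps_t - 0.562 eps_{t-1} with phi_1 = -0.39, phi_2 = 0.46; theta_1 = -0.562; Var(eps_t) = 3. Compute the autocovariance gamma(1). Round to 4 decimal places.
\gamma(1) = -15.3445

Multiply the model equation by X_{t-k} and take expectations. With theta_0 = psi_0 = 1 and psi_j the MA(infinity) weights, this gives
  gamma(k) - sum_i phi_i gamma(k-i) = c_k,
  c_k = sigma^2 * sum_{j=k..q} theta_j psi_{j-k}   (c_k = 0 for k > q),
using gamma(-m) = gamma(m).
psi-weights needed (psi_j = theta_j + sum_i phi_i psi_{j-i}):
  psi_1 = theta_1 + phi_1 = -0.562 + (-0.39) = -0.952
Right-hand sides:
  c_0 = sigma^2 (1 + theta_1 psi_1) = 3 * (1 + (-0.562)(-0.952)) = 3 * 1.535024 = 4.605072
  c_1 = sigma^2 theta_1 = 3 * (-0.562) = -1.686
  c_2 = 0
Equations for k = 0, 1, 2 (AR order 2, c_2 = 0):
  (E0) gamma(0) = phi_1 gamma(1) + phi_2 gamma(2) + c_0
  (E1) gamma(1) = phi_1 gamma(0) + phi_2 gamma(1) + c_1
  (E2) gamma(2) = phi_1 gamma(1) + phi_2 gamma(0)
From (E1): gamma(1) = A gamma(0) + B with
  A = phi_1 / (1 - phi_2) = -0.39 / 0.54 = -0.722222,   B = c_1 / (1 - phi_2) = -1.686 / 0.54 = -3.122222.
Insert (E2) into (E0): gamma(0) (1 - phi_2^2) = phi_1 (1 + phi_2) gamma(1) + c_0.
  phi_1 (1 + phi_2) = (-0.39)(1.46) = -0.5694,   1 - phi_2^2 = 0.7884.
Replace gamma(1) by A gamma(0) + B and collect gamma(0):
  gamma(0) [0.7884 - (-0.5694)(-0.722222)] = (-0.5694)(-3.122222) + 4.605072
  gamma(0) * 0.377167 = 6.382865
  gamma(0) = 6.382865 / 0.377167 = 16.923196.
  gamma(1) = A gamma(0) + B = (-0.722222)(16.923196) + (-3.122222) = -15.34453.
Therefore gamma(1) = -15.3445 (to 4 decimal places).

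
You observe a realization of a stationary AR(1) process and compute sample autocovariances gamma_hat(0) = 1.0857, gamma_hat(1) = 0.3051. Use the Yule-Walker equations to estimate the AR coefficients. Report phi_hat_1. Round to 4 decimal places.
\hat\phi_{1} = 0.2810

The Yule-Walker equations for an AR(p) process read, in matrix form,
  Gamma_p phi = r_p,   with   (Gamma_p)_{ij} = gamma(|i - j|),
                       (r_p)_i = gamma(i),   i,j = 1..p.
Substitute the sample gammas (Toeplitz matrix and right-hand side of size 1):
  Gamma_p = [[1.0857]]
  r_p     = [0.3051]
With p = 1 this is the single equation gamma(0) phi_1 = gamma(1):
  phi_hat_1 = gamma(1) / gamma(0) = 0.3051 / 1.0857 = 0.2810.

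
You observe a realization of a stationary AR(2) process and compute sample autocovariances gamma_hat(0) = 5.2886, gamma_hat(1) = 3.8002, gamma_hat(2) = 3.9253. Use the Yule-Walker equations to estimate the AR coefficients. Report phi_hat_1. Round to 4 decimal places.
\hat\phi_{1} = 0.3830

The Yule-Walker equations for an AR(p) process read, in matrix form,
  Gamma_p phi = r_p,   with   (Gamma_p)_{ij} = gamma(|i - j|),
                       (r_p)_i = gamma(i),   i,j = 1..p.
Substitute the sample gammas (Toeplitz matrix and right-hand side of size 2):
  Gamma_p = [[5.2886, 3.8002], [3.8002, 5.2886]]
  r_p     = [3.8002, 3.9253]
Written out:
  5.2886 phi_1 + 3.8002 phi_2 = 3.8002
  3.8002 phi_1 + 5.2886 phi_2 = 3.9253
Solve by Cramer's rule:
  det = gamma(0)^2 - gamma(1)^2 = (5.2886)^2 - (3.8002)^2 = 27.96928996 - 14.44152004 = 13.52776992
  phi_hat_1 = [gamma(1) gamma(0) - gamma(1) gamma(2)] / det = [(3.8002)(5.2886) - (3.8002)(3.9253)] / 13.52776992 = 5.18081266 / 13.52776992 = 0.383
  phi_hat_2 = [gamma(0) gamma(2) - gamma(1)^2] / det = [(5.2886)(3.9253) - (3.8002)^2] / 13.52776992 = 6.31782154 / 13.52776992 = 0.467
So phi_hat = [0.3830, 0.4670].
Therefore phi_hat_1 = 0.3830.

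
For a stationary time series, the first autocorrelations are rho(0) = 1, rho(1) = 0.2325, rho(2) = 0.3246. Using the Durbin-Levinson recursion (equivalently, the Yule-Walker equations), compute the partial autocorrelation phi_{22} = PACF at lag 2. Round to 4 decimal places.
\phi_{22} = 0.2860

The PACF at lag k is phi_{kk}, the last component of the solution
to the Yule-Walker system G_k phi = r_k where
  (G_k)_{ij} = rho(|i - j|), (r_k)_i = rho(i), i,j = 1..k.
Equivalently, Durbin-Levinson gives phi_{kk} iteratively:
  phi_{11} = rho(1)
  phi_{kk} = [rho(k) - sum_{j=1..k-1} phi_{k-1,j} rho(k-j)]
            / [1 - sum_{j=1..k-1} phi_{k-1,j} rho(j)],
  phi_{k,j} = phi_{k-1,j} - phi_{kk} phi_{k-1,k-j},  j = 1..k-1.
Step k = 1:
  phi_11 = rho(1) = 0.2325.
Step k = 2:
  phi_22 = [rho(2) - phi_11 rho(1)] / [1 - phi_11 rho(1)] = [0.3246 - (0.2325)(0.2325)] / [1 - (0.2325)(0.2325)]
         = 0.27054375 / 0.94594375 = 0.286.
Therefore phi_{22} = 0.2860.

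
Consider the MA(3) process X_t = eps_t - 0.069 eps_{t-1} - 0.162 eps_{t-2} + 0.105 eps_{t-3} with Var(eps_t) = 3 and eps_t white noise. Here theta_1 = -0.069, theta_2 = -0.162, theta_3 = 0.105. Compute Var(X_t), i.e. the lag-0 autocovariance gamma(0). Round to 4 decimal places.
\gamma(0) = 3.1261

For an MA(q) process X_t = eps_t + sum_i theta_i eps_{t-i} with
Var(eps_t) = sigma^2, the variance is
  gamma(0) = sigma^2 * (1 + sum_i theta_i^2).
  sum_i theta_i^2 = (-0.069)^2 + (-0.162)^2 + (0.105)^2 = 0.004761 + 0.026244 + 0.011025 = 0.04203.
  gamma(0) = 3 * (1 + 0.04203) = 3 * 1.04203 = 3.12609, which rounds to 3.1261.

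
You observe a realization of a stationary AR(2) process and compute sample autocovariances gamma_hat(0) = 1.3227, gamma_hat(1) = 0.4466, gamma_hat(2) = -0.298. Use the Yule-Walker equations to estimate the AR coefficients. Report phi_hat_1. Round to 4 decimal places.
\hat\phi_{1} = 0.4669

The Yule-Walker equations for an AR(p) process read, in matrix form,
  Gamma_p phi = r_p,   with   (Gamma_p)_{ij} = gamma(|i - j|),
                       (r_p)_i = gamma(i),   i,j = 1..p.
Substitute the sample gammas (Toeplitz matrix and right-hand side of size 2):
  Gamma_p = [[1.3227, 0.4466], [0.4466, 1.3227]]
  r_p     = [0.4466, -0.298]
Written out:
  1.3227 phi_1 + 0.4466 phi_2 = 0.4466
  0.4466 phi_1 + 1.3227 phi_2 = -0.298
Solve by Cramer's rule:
  det = gamma(0)^2 - gamma(1)^2 = (1.3227)^2 - (0.4466)^2 = 1.74953529 - 0.19945156 = 1.55008373
  phi_hat_1 = [gamma(1) gamma(0) - gamma(1) gamma(2)] / det = [(0.4466)(1.3227) - (0.4466)(-0.298)] / 1.55008373 = 0.72380462 / 1.55008373 = 0.4669
  phi_hat_2 = [gamma(0) gamma(2) - gamma(1)^2] / det = [(1.3227)(-0.298) - (0.4466)^2] / 1.55008373 = -0.59361616 / 1.55008373 = -0.383
So phi_hat = [0.4669, -0.3830].
Therefore phi_hat_1 = 0.4669.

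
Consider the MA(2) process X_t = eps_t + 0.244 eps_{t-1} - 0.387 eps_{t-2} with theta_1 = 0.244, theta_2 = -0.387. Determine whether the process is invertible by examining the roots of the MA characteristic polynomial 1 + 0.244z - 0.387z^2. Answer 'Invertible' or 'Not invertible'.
\text{Invertible}

The MA(q) characteristic polynomial is P(z) = 1 + 0.244z - 0.387z^2.
Invertibility requires all roots to lie outside the unit circle, i.e. |z| > 1 for every root.
Set 1 + (0.244) z + (-0.387) z^2 = 0, i.e. a z^2 + b z + c = 0 with a = -0.387, b = 0.244, c = 1.
Discriminant D = b^2 - 4ac = (0.244)^2 - 4*(-0.387)*1 = 0.059536 - (-1.548) = 1.607536.
D >= 0, so the roots are real: z = (-b +/- sqrt(D)) / (2a) = (-0.244 +/- 1.267886) / (-0.774).
  z_1 = (-0.244 + 1.267886) / (-0.774) = -1.3229,   |z_1| = 1.3229.
  z_2 = (-0.244 - 1.267886) / (-0.774) = 1.9533,   |z_2| = 1.9533.
Moduli of all roots: 1.3229, 1.9533.
All moduli strictly greater than 1? Yes.
Verdict: Invertible.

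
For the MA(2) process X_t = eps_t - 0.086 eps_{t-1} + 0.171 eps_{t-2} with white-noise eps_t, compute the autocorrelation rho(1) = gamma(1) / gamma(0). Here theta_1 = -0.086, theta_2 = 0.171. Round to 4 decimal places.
\rho(1) = -0.0971

For an MA(q) process with theta_0 = 1, the autocovariance is
  gamma(k) = sigma^2 * sum_{i=0..q-k} theta_i * theta_{i+k},
and rho(k) = gamma(k) / gamma(0). Sigma^2 cancels.
  numerator   = (1)*(-0.086) + (-0.086)*(0.171) = -0.100706.
  denominator = (1)^2 + (-0.086)^2 + (0.171)^2 = 1.036637.
  rho(1) = -0.100706 / 1.036637 = -0.0971.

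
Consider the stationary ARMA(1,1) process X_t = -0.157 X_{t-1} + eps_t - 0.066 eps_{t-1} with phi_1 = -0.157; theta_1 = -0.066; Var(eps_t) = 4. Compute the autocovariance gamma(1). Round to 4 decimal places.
\gamma(1) = -0.9240

Multiply the model equation by X_{t-k} and take expectations. With theta_0 = psi_0 = 1 and psi_j the MA(infinity) weights, this gives
  gamma(k) - sum_i phi_i gamma(k-i) = c_k,
  c_k = sigma^2 * sum_{j=k..q} theta_j psi_{j-k}   (c_k = 0 for k > q),
using gamma(-m) = gamma(m).
psi-weights needed (psi_j = theta_j + sum_i phi_i psi_{j-i}):
  psi_1 = theta_1 + phi_1 = -0.066 + (-0.157) = -0.223
Right-hand sides:
  c_0 = sigma^2 (1 + theta_1 psi_1) = 4 * (1 + (-0.066)(-0.223)) = 4 * 1.014718 = 4.058872
  c_1 = sigma^2 theta_1 = 4 * (-0.066) = -0.264
  c_2 = 0
Equations for k = 0 and k = 1 (AR order 1):
  gamma(0) = phi_1 gamma(1) + c_0
  gamma(1) = phi_1 gamma(0) + c_1
Substituting the second into the first: gamma(0) (1 - phi_1^2) = c_0 + phi_1 c_1, so
  gamma(0) = (c_0 + phi_1 c_1) / (1 - phi_1^2) = (4.058872 + (-0.157)(-0.264)) / (1 - (-0.157)^2) = 4.10032 / 0.975351 = 4.203943.
  gamma(1) = phi_1 gamma(0) + c_1 = (-0.157)(4.203943) + (-0.264) = -0.924019.
Therefore gamma(1) = -0.9240 (to 4 decimal places).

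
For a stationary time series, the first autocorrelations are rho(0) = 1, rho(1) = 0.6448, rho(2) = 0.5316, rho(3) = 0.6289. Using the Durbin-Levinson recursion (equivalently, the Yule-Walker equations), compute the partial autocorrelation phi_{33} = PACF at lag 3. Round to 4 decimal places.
\phi_{33} = 0.4031

The PACF at lag k is phi_{kk}, the last component of the solution
to the Yule-Walker system G_k phi = r_k where
  (G_k)_{ij} = rho(|i - j|), (r_k)_i = rho(i), i,j = 1..k.
Equivalently, Durbin-Levinson gives phi_{kk} iteratively:
  phi_{11} = rho(1)
  phi_{kk} = [rho(k) - sum_{j=1..k-1} phi_{k-1,j} rho(k-j)]
            / [1 - sum_{j=1..k-1} phi_{k-1,j} rho(j)],
  phi_{k,j} = phi_{k-1,j} - phi_{kk} phi_{k-1,k-j},  j = 1..k-1.
Step k = 1:
  phi_11 = rho(1) = 0.6448.
Step k = 2:
  phi_22 = [rho(2) - phi_11 rho(1)] / [1 - phi_11 rho(1)] = [0.5316 - (0.6448)(0.6448)] / [1 - (0.6448)(0.6448)]
         = 0.11583296 / 0.58423296 = 0.198265.
  Update: phi_21 = phi_11 - phi_22 phi_11 = 0.6448 - (0.198265)(0.6448) = 0.516959.
Step k = 3:
  phi_33 = [rho(3) - phi_21 rho(2) - phi_22 rho(1)] / [1 - phi_21 rho(1) - phi_22 rho(2)]
    numerator   = 0.6289 - (0.516959)(0.5316) - (0.198265)(0.6448) = 0.22624346
    denominator = 1 - (0.516959)(0.6448) - (0.198265)(0.5316) = 0.56126734
  phi_33 = 0.22624346 / 0.56126734 = 0.4031.
Therefore phi_{33} = 0.4031.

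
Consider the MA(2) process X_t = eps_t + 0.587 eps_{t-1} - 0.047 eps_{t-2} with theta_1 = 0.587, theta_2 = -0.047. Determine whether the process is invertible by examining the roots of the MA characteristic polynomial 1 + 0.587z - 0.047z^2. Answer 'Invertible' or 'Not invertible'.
\text{Invertible}

The MA(q) characteristic polynomial is P(z) = 1 + 0.587z - 0.047z^2.
Invertibility requires all roots to lie outside the unit circle, i.e. |z| > 1 for every root.
Set 1 + (0.587) z + (-0.047) z^2 = 0, i.e. a z^2 + b z + c = 0 with a = -0.047, b = 0.587, c = 1.
Discriminant D = b^2 - 4ac = (0.587)^2 - 4*(-0.047)*1 = 0.344569 - (-0.188) = 0.532569.
D >= 0, so the roots are real: z = (-b +/- sqrt(D)) / (2a) = (-0.587 +/- 0.729773) / (-0.094).
  z_1 = (-0.587 + 0.729773) / (-0.094) = -1.5189,   |z_1| = 1.5189.
  z_2 = (-0.587 - 0.729773) / (-0.094) = 14.0082,   |z_2| = 14.0082.
Moduli of all roots: 1.5189, 14.0082.
All moduli strictly greater than 1? Yes.
Verdict: Invertible.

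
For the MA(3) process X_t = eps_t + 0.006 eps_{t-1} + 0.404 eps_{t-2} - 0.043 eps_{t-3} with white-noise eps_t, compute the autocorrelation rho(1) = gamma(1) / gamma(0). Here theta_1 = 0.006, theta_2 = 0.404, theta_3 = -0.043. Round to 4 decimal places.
\rho(1) = -0.0077

For an MA(q) process with theta_0 = 1, the autocovariance is
  gamma(k) = sigma^2 * sum_{i=0..q-k} theta_i * theta_{i+k},
and rho(k) = gamma(k) / gamma(0). Sigma^2 cancels.
  numerator   = (1)*(0.006) + (0.006)*(0.404) + (0.404)*(-0.043) = -0.008948.
  denominator = (1)^2 + (0.006)^2 + (0.404)^2 + (-0.043)^2 = 1.165101.
  rho(1) = -0.008948 / 1.165101 = -0.0077.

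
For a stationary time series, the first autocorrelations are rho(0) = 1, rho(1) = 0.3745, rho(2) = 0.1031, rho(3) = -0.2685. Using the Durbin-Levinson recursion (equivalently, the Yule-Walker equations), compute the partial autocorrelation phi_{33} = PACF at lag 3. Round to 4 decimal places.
\phi_{33} = -0.3410

The PACF at lag k is phi_{kk}, the last component of the solution
to the Yule-Walker system G_k phi = r_k where
  (G_k)_{ij} = rho(|i - j|), (r_k)_i = rho(i), i,j = 1..k.
Equivalently, Durbin-Levinson gives phi_{kk} iteratively:
  phi_{11} = rho(1)
  phi_{kk} = [rho(k) - sum_{j=1..k-1} phi_{k-1,j} rho(k-j)]
            / [1 - sum_{j=1..k-1} phi_{k-1,j} rho(j)],
  phi_{k,j} = phi_{k-1,j} - phi_{kk} phi_{k-1,k-j},  j = 1..k-1.
Step k = 1:
  phi_11 = rho(1) = 0.3745.
Step k = 2:
  phi_22 = [rho(2) - phi_11 rho(1)] / [1 - phi_11 rho(1)] = [0.1031 - (0.3745)(0.3745)] / [1 - (0.3745)(0.3745)]
         = -0.03715025 / 0.85974975 = -0.043211.
  Update: phi_21 = phi_11 - phi_22 phi_11 = 0.3745 - (-0.043211)(0.3745) = 0.390682.
Step k = 3:
  phi_33 = [rho(3) - phi_21 rho(2) - phi_22 rho(1)] / [1 - phi_21 rho(1) - phi_22 rho(2)]
    numerator   = -0.2685 - (0.390682)(0.1031) - (-0.043211)(0.3745) = -0.292597
    denominator = 1 - (0.390682)(0.3745) - (-0.043211)(0.1031) = 0.85814447
  phi_33 = -0.292597 / 0.85814447 = -0.341.
Therefore phi_{33} = -0.3410.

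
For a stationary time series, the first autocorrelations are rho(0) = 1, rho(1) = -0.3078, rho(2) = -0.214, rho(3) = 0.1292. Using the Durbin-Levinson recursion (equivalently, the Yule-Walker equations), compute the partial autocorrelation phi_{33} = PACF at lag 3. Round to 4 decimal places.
\phi_{33} = -0.0801

The PACF at lag k is phi_{kk}, the last component of the solution
to the Yule-Walker system G_k phi = r_k where
  (G_k)_{ij} = rho(|i - j|), (r_k)_i = rho(i), i,j = 1..k.
Equivalently, Durbin-Levinson gives phi_{kk} iteratively:
  phi_{11} = rho(1)
  phi_{kk} = [rho(k) - sum_{j=1..k-1} phi_{k-1,j} rho(k-j)]
            / [1 - sum_{j=1..k-1} phi_{k-1,j} rho(j)],
  phi_{k,j} = phi_{k-1,j} - phi_{kk} phi_{k-1,k-j},  j = 1..k-1.
Step k = 1:
  phi_11 = rho(1) = -0.3078.
Step k = 2:
  phi_22 = [rho(2) - phi_11 rho(1)] / [1 - phi_11 rho(1)] = [-0.214 - (-0.3078)(-0.3078)] / [1 - (-0.3078)(-0.3078)]
         = -0.30874084 / 0.90525916 = -0.341052.
  Update: phi_21 = phi_11 - phi_22 phi_11 = -0.3078 - (-0.341052)(-0.3078) = -0.412776.
Step k = 3:
  phi_33 = [rho(3) - phi_21 rho(2) - phi_22 rho(1)] / [1 - phi_21 rho(1) - phi_22 rho(2)]
    numerator   = 0.1292 - (-0.412776)(-0.214) - (-0.341052)(-0.3078) = -0.06410999
    denominator = 1 - (-0.412776)(-0.3078) - (-0.341052)(-0.214) = 0.79996235
  phi_33 = -0.06410999 / 0.79996235 = -0.0801.
Therefore phi_{33} = -0.0801.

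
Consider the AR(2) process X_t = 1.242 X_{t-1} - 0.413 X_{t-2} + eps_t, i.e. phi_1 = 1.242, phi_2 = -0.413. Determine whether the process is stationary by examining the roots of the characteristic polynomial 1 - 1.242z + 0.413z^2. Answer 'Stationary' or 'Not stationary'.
\text{Stationary}

The AR(p) characteristic polynomial is P(z) = 1 - 1.242z + 0.413z^2.
Stationarity requires all roots to lie outside the unit circle, i.e. |z| > 1 for every root.
Set 1 + (-1.242) z + (0.413) z^2 = 0, i.e. a z^2 + b z + c = 0 with a = 0.413, b = -1.242, c = 1.
Discriminant D = b^2 - 4ac = (-1.242)^2 - 4*(0.413)*1 = 1.542564 - (1.652) = -0.109436.
D < 0, so the roots are the complex-conjugate pair z = (-b +/- i sqrt(-D)) / (2a) = 1.5036 +/- 0.4005i.
For a conjugate pair |z|^2 = z * conj(z) = (product of roots) = c/a = 1/(0.413) = 2.421308, so |z| = sqrt(2.421308) = 1.5561 for both roots.
Moduli of all roots: 1.5561, 1.5561.
All moduli strictly greater than 1? Yes.
Verdict: Stationary.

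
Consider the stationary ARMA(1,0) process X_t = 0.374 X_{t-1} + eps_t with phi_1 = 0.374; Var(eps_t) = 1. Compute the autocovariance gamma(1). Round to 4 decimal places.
\gamma(1) = 0.4348

Multiply the model equation by X_{t-k} and take expectations. With theta_0 = psi_0 = 1 and psi_j the MA(infinity) weights, this gives
  gamma(k) - sum_i phi_i gamma(k-i) = c_k,
  c_k = sigma^2 * sum_{j=k..q} theta_j psi_{j-k}   (c_k = 0 for k > q),
using gamma(-m) = gamma(m).
Pure AR (q = 0): c_0 = sigma^2 = 1, c_k = 0 for k >= 1.
Equations for k = 0 and k = 1 (AR order 1):
  gamma(0) = phi_1 gamma(1) + c_0
  gamma(1) = phi_1 gamma(0) + c_1
Substituting the second into the first: gamma(0) (1 - phi_1^2) = c_0 + phi_1 c_1, so
  gamma(0) = c_0 / (1 - phi_1^2) = 1 / (1 - (0.374)^2) = 1 / 0.860124 = 1.162623.
  gamma(1) = phi_1 gamma(0) = (0.374)(1.162623) = 0.434821.
Therefore gamma(1) = 0.4348 (to 4 decimal places).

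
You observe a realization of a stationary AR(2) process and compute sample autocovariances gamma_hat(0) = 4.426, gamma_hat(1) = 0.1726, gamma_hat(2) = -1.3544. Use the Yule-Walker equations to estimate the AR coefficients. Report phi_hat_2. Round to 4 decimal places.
\hat\phi_{2} = -0.3080

The Yule-Walker equations for an AR(p) process read, in matrix form,
  Gamma_p phi = r_p,   with   (Gamma_p)_{ij} = gamma(|i - j|),
                       (r_p)_i = gamma(i),   i,j = 1..p.
Substitute the sample gammas (Toeplitz matrix and right-hand side of size 2):
  Gamma_p = [[4.426, 0.1726], [0.1726, 4.426]]
  r_p     = [0.1726, -1.3544]
Written out:
  4.426 phi_1 + 0.1726 phi_2 = 0.1726
  0.1726 phi_1 + 4.426 phi_2 = -1.3544
Solve by Cramer's rule:
  det = gamma(0)^2 - gamma(1)^2 = (4.426)^2 - (0.1726)^2 = 19.589476 - 0.02979076 = 19.55968524
  phi_hat_1 = [gamma(1) gamma(0) - gamma(1) gamma(2)] / det = [(0.1726)(4.426) - (0.1726)(-1.3544)] / 19.55968524 = 0.99769704 / 19.55968524 = 0.051
  phi_hat_2 = [gamma(0) gamma(2) - gamma(1)^2] / det = [(4.426)(-1.3544) - (0.1726)^2] / 19.55968524 = -6.02436516 / 19.55968524 = -0.308
So phi_hat = [0.0510, -0.3080].
Therefore phi_hat_2 = -0.3080.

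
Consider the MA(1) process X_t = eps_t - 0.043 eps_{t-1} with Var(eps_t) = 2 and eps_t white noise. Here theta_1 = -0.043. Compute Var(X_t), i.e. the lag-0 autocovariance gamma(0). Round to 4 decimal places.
\gamma(0) = 2.0037

For an MA(q) process X_t = eps_t + sum_i theta_i eps_{t-i} with
Var(eps_t) = sigma^2, the variance is
  gamma(0) = sigma^2 * (1 + sum_i theta_i^2).
  sum_i theta_i^2 = (-0.043)^2 = 0.001849.
  gamma(0) = 2 * (1 + 0.001849) = 2 * 1.001849 = 2.003698, which rounds to 2.0037.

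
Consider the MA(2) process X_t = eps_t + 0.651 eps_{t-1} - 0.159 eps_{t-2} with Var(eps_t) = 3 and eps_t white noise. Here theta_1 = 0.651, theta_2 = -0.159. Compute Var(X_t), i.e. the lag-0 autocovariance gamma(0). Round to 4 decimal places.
\gamma(0) = 4.3472

For an MA(q) process X_t = eps_t + sum_i theta_i eps_{t-i} with
Var(eps_t) = sigma^2, the variance is
  gamma(0) = sigma^2 * (1 + sum_i theta_i^2).
  sum_i theta_i^2 = (0.651)^2 + (-0.159)^2 = 0.423801 + 0.025281 = 0.449082.
  gamma(0) = 3 * (1 + 0.449082) = 3 * 1.449082 = 4.347246, which rounds to 4.3472.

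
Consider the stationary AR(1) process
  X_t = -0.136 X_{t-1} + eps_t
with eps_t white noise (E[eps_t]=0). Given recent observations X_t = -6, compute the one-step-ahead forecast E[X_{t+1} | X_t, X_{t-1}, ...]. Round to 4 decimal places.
E[X_{t+1} \mid \mathcal F_t] = 0.8160

For an AR(p) model X_t = c + sum_i phi_i X_{t-i} + eps_t, the
one-step-ahead conditional mean is
  E[X_{t+1} | X_t, ...] = c + sum_i phi_i X_{t+1-i}.
Substitute known values:
  E[X_{t+1} | ...] = (-0.136) * (-6)
                   = 0.8160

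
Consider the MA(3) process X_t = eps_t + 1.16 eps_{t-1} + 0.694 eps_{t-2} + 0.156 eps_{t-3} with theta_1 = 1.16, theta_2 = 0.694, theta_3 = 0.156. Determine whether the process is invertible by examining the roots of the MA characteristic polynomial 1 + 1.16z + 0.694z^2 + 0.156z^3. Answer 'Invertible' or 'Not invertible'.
\text{Invertible}

The MA(q) characteristic polynomial is P(z) = 1 + 1.16z + 0.694z^2 + 0.156z^3.
Invertibility requires all roots to lie outside the unit circle, i.e. |z| > 1 for every root.
Degree 3: look for a simple real root z0 first, then factor out (1 - z/z0) and solve the remaining quadratic.
Testing z0 = -2.5: P(-2.5) = 1 + (1.16)(-2.5) + (0.694)(-2.5)^2 + (0.156)(-2.5)^3
  = 1 + (-2.9) + (4.3375) + (-2.4375) = 0.  So z_0 = -2.5 is a root, |z_0| = 2.5.
Divide out the factor (1 + 0.4 z) = (1 - z/z0) (since 1/z0 = -0.4):
  P(z) = (1 + 0.4 z)(1 + (0.76) z + (0.39) z^2)
  [check: z-coef 0.76 - (-0.4) = 1.16; z^2-coef 0.39 - (-0.4)(0.76) = 0.694; z^3-coef -(-0.4)(0.39) = 0.156.]
Remaining roots from the quadratic factor 1 + (0.76) z + (0.39) z^2:
  Set 1 + (0.76) z + (0.39) z^2 = 0, i.e. a z^2 + b z + c = 0 with a = 0.39, b = 0.76, c = 1.
  Discriminant D = b^2 - 4ac = (0.76)^2 - 4*(0.39)*1 = 0.5776 - (1.56) = -0.9824.
  D < 0, so the roots are the complex-conjugate pair z = (-b +/- i sqrt(-D)) / (2a) = -0.9744 +/- 1.2707i.
  For a conjugate pair |z|^2 = z * conj(z) = (product of roots) = c/a = 1/(0.39) = 2.564103, so |z| = sqrt(2.564103) = 1.6013 for both roots.
Moduli of all roots: 2.5000, 1.6013, 1.6013.
All moduli strictly greater than 1? Yes.
Verdict: Invertible.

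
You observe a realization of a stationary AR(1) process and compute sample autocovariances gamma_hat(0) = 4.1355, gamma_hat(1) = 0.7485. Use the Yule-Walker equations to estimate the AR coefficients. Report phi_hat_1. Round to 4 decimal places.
\hat\phi_{1} = 0.1810

The Yule-Walker equations for an AR(p) process read, in matrix form,
  Gamma_p phi = r_p,   with   (Gamma_p)_{ij} = gamma(|i - j|),
                       (r_p)_i = gamma(i),   i,j = 1..p.
Substitute the sample gammas (Toeplitz matrix and right-hand side of size 1):
  Gamma_p = [[4.1355]]
  r_p     = [0.7485]
With p = 1 this is the single equation gamma(0) phi_1 = gamma(1):
  phi_hat_1 = gamma(1) / gamma(0) = 0.7485 / 4.1355 = 0.1810.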